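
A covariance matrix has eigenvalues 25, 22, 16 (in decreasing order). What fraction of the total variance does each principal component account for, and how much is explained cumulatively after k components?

Step 1 — total variance = trace(Sigma) = Σ λ_i = 25 + 22 + 16 = 63.

Step 2 — fraction explained by component i = λ_i / Σ λ:
  PC1: 25/63 = 0.3968
  PC2: 22/63 = 0.3492
  PC3: 16/63 = 0.254

Step 3 — cumulative fraction after k components = (λ_1 + ... + λ_k) / Σ λ:
  k = 1: 25/63 = 0.3968
  k = 2: (25 + 22)/63 = 47/63 = 0.746
  k = 3: (25 + 22 + 16)/63 = 63/63 = 1

Summary (fraction, with percent):

explained: PC1 0.3968 (39.68%), PC2 0.3492 (34.92%), PC3 0.254 (25.4%);  cumulative: 0.3968, 0.746, 1


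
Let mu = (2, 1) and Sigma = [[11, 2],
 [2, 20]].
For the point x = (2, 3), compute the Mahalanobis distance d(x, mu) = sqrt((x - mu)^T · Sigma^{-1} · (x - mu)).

Step 1 — centre the observation: (x - mu) = (0, 2).

Step 2 — invert Sigma. det(Sigma) = 11·20 - (2)² = 216.
  Sigma^{-1} = (1/det) · [[d, -b], [-b, a]] = [[0.0926, -0.0093],
 [-0.0093, 0.0509]].

Step 3 — form the quadratic (x - mu)^T · Sigma^{-1} · (x - mu):
  Sigma^{-1} · (x - mu) = (-0.0185, 0.1019).
  (x - mu)^T · [Sigma^{-1} · (x - mu)] = (0)·(-0.0185) + (2)·(0.1019) = 0.2037.

Step 4 — take square root: d = √(0.2037) ≈ 0.4513.

d(x, mu) = √(0.2037) ≈ 0.4513


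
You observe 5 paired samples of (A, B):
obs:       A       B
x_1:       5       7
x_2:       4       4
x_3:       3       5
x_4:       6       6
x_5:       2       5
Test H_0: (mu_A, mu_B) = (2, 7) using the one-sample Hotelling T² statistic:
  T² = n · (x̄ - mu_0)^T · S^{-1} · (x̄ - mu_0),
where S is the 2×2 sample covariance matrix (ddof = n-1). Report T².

Step 1 — sample mean vector:
  mean(A) = (5 + 4 + 3 + 6 + 2) / 5 = 20/5 = 4
  mean(B) = (7 + 4 + 5 + 6 + 5) / 5 = 27/5 = 5.4
  x̄ = (4, 5.4),  deviation x̄ - mu_0 = (4, 5.4) - (2, 7) = (2, -1.6).

Step 2 — sample covariance matrix, S[i,j] = (1/(n-1)) · Σ_k (x_{k,i} - mean_i) · (x_{k,j} - mean_j), divisor n-1 = 4:
  S[A,A] = ((1)·(1) + (0)·(0) + (-1)·(-1) + (2)·(2) + (-2)·(-2)) / 4 = 10/4 = 2.5
  S[A,B] = ((1)·(1.6) + (0)·(-1.4) + (-1)·(-0.4) + (2)·(0.6) + (-2)·(-0.4)) / 4 = 4/4 = 1
  S[B,B] = ((1.6)·(1.6) + (-1.4)·(-1.4) + (-0.4)·(-0.4) + (0.6)·(0.6) + (-0.4)·(-0.4)) / 4 = 5.2/4 = 1.3
  S = [[2.5, 1],
 [1, 1.3]].

Step 3 — invert S. det(S) = 2.5·1.3 - (1)² = 2.25.
  S^{-1} = (1/det) · [[d, -b], [-b, a]] = [[0.5778, -0.4444],
 [-0.4444, 1.1111]].

Step 4 — quadratic form (x̄ - mu_0)^T · S^{-1} · (x̄ - mu_0):
  S^{-1} · (x̄ - mu_0) = (1.8667, -2.6667),
  (x̄ - mu_0)^T · [...] = (2)·(1.8667) + (-1.6)·(-2.6667) = 8.

Step 5 — scale by n: T² = 5 · 8 = 40.

T² ≈ 40


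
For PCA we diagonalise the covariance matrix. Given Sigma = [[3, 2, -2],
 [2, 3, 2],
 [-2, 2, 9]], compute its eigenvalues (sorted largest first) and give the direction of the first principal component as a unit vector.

Step 1 — characteristic polynomial p(λ) = det(λI - Sigma) = λ³ - tr·λ² + c_1·λ - det, where tr = trace, c_1 = sum of the principal 2×2 minors, det = det(Sigma):
  tr = 3 + 3 + 9 = 15,
  c_1 = (3·3 - (2)²) + (3·9 - (-2)²) + (3·9 - (2)²) = 5 + 23 + 23 = 51,
  det = 3·(3·9 - (2)²) - (2)·((2)·9 - (2)·(-2)) + (-2)·((2)·(2) - 3·(-2)) = 3·(23) - (2)·(22) + (-2)·(10) = 5.
  So p(λ) = λ³ - 15λ² + 51λ - 5.
Step 2 — look for an integer root (rational root theorem: any rational root is an integer divisor of 5). Testing λ = 5:
  p(5) = 125 - 375 + 255 - 5 = 0  ✓
  Dividing out (λ - 5): p(λ) = (λ - 5)(λ² - 10λ + 1).
Step 3 — remaining eigenvalues from the quadratic λ² - 10λ + 1 = 0:
  Δ = 10² - 4·1 = 100 - 4 = 96,  λ = (10 ± √96)/2 = (10 ± 9.798)/2 ≈ 9.899 or 0.101.
  Sorted: λ_1 = 9.899,  λ_2 = 5,  λ_3 = 0.101  (check: sum = 15 = tr ✓).

Step 4 — unit eigenvector for λ_1 ≈ 9.899: v spans the null space of (Sigma - λ_1 I), whose rows are
  r_1 = (-6.899, 2, -2),  r_2 = (2, -6.899, 2),  r_3 = (-2, 2, -0.899).
  v is orthogonal to every row, so take v ∝ r_1 × r_2 = ((2)·(2) - (-2)·(-6.899), (-2)·(2) - (-6.899)·(2), (-6.899)·(-6.899) - (2)·(2)) ≈ (-9.798, 9.798, 43.5959).
  Rescale (multiply by -1 so the first nonzero entry is positive): u = (9.798, -9.798, -43.5959).
  ||u|| = √((9.798)² + (-9.798)² + (-43.5959)²) = √(2092.6041) ≈ 45.745,  v_1 = u/||u|| ≈ (0.2142, -0.2142, -0.953) (||v_1|| = 1).

λ_1 = 9.899,  λ_2 = 5,  λ_3 = 0.101;  v_1 ≈ (0.2142, -0.2142, -0.953)


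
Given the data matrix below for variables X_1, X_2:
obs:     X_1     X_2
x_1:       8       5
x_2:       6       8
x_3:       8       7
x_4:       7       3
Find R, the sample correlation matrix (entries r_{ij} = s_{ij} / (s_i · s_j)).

Step 1 — column means:
  mean(X_1) = (8 + 6 + 8 + 7) / 4 = 29/4 = 7.25
  mean(X_2) = (5 + 8 + 7 + 3) / 4 = 23/4 = 5.75

Step 2 — sample variances and covariances s[i,j] = (1/(n-1)) · Σ_k (x_{k,i} - mean_i) · (x_{k,j} - mean_j), with n-1 = 3:
  s[X_1,X_1] = ((0.75)·(0.75) + (-1.25)·(-1.25) + (0.75)·(0.75) + (-0.25)·(-0.25)) / 3 = 2.75/3 = 0.9167
  s[X_1,X_2] = ((0.75)·(-0.75) + (-1.25)·(2.25) + (0.75)·(1.25) + (-0.25)·(-2.75)) / 3 = -1.75/3 = -0.5833
  s[X_2,X_2] = ((-0.75)·(-0.75) + (2.25)·(2.25) + (1.25)·(1.25) + (-2.75)·(-2.75)) / 3 = 14.75/3 = 4.9167
  Sample standard deviations s_i = √(s[i,i]):
  s(X_1) = √(0.9167) = 0.9574
  s(X_2) = √(4.9167) = 2.2174

Step 3 — r_{ij} = s_{ij} / (s_i · s_j):
  r[X_1,X_1] = 1 (diagonal).
  r[X_1,X_2] = -0.5833 / (0.9574 · 2.2174) = -0.5833 / 2.123 = -0.2748
  r[X_2,X_2] = 1 (diagonal).

R is symmetric with unit diagonal. Assembling:

R = [[1, -0.2748],
 [-0.2748, 1]]


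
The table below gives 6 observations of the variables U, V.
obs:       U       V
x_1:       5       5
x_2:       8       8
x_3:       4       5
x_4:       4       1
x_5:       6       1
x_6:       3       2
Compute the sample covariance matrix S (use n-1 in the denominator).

Step 1 — column means:
  mean(U) = (5 + 8 + 4 + 4 + 6 + 3) / 6 = 30/6 = 5
  mean(V) = (5 + 8 + 5 + 1 + 1 + 2) / 6 = 22/6 = 3.6667

Step 2 — sample covariance S[i,j] = (1/(n-1)) · Σ_k (x_{k,i} - mean_i) · (x_{k,j} - mean_j), with n-1 = 5.
  S[U,U] = ((0)·(0) + (3)·(3) + (-1)·(-1) + (-1)·(-1) + (1)·(1) + (-2)·(-2)) / 5 = 16/5 = 3.2
  S[U,V] = ((0)·(1.3333) + (3)·(4.3333) + (-1)·(1.3333) + (-1)·(-2.6667) + (1)·(-2.6667) + (-2)·(-1.6667)) / 5 = 15/5 = 3
  S[V,V] = ((1.3333)·(1.3333) + (4.3333)·(4.3333) + (1.3333)·(1.3333) + (-2.6667)·(-2.6667) + (-2.6667)·(-2.6667) + (-1.6667)·(-1.6667)) / 5 = 39.3333/5 = 7.8667

S is symmetric (S[j,i] = S[i,j]). Assembling:

S = [[3.2, 3],
 [3, 7.8667]]


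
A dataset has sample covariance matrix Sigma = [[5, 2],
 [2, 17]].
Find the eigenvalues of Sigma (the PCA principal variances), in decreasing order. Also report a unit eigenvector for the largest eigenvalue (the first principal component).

Step 1 — characteristic polynomial of 2×2 Sigma:
  det(Sigma - λI) = λ² - trace · λ + det = 0.
  trace = 5 + 17 = 22, det = 5·17 - (2)² = 81.
Step 2 — discriminant:
  Δ = trace² - 4·det = 484 - 324 = 160.
Step 3 — eigenvalues:
  λ = (trace ± √Δ)/2 = (22 ± 12.6491)/2,
  λ_1 = 17.3246,  λ_2 = 4.6754.

Step 4 — unit eigenvector for λ_1: solve (Sigma - λ_1 I)v = 0. First row:
  (5 - 17.3246)·v_x + (2)·v_y = 0, i.e. (-12.3246)·v_x + (2)·v_y = 0,
  so v ∝ (b, λ_1 - a) = (2, 12.3246) = u.
  ||u|| = √((2)² + (12.3246)²) = √(155.8947) ≈ 12.4858,
  v_1 = u/||u|| ≈ (0.1602, 0.9871) (||v_1|| = 1).

λ_1 = 17.3246,  λ_2 = 4.6754;  v_1 ≈ (0.1602, 0.9871)


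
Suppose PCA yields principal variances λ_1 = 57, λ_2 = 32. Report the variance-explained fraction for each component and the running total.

Step 1 — total variance = trace(Sigma) = Σ λ_i = 57 + 32 = 89.

Step 2 — fraction explained by component i = λ_i / Σ λ:
  PC1: 57/89 = 0.6404
  PC2: 32/89 = 0.3596

Step 3 — cumulative fraction after k components = (λ_1 + ... + λ_k) / Σ λ:
  k = 1: 57/89 = 0.6404
  k = 2: (57 + 32)/89 = 89/89 = 1

Summary (fraction, with percent):

explained: PC1 0.6404 (64.04%), PC2 0.3596 (35.96%);  cumulative: 0.6404, 1


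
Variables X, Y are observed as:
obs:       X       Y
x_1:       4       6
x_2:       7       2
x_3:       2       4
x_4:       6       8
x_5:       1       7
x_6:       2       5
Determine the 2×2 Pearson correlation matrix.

Step 1 — column means:
  mean(X) = (4 + 7 + 2 + 6 + 1 + 2) / 6 = 22/6 = 3.6667
  mean(Y) = (6 + 2 + 4 + 8 + 7 + 5) / 6 = 32/6 = 5.3333

Step 2 — sample variances and covariances s[i,j] = (1/(n-1)) · Σ_k (x_{k,i} - mean_i) · (x_{k,j} - mean_j), with n-1 = 5:
  s[X,X] = ((0.3333)·(0.3333) + (3.3333)·(3.3333) + (-1.6667)·(-1.6667) + (2.3333)·(2.3333) + (-2.6667)·(-2.6667) + (-1.6667)·(-1.6667)) / 5 = 29.3333/5 = 5.8667
  s[X,Y] = ((0.3333)·(0.6667) + (3.3333)·(-3.3333) + (-1.6667)·(-1.3333) + (2.3333)·(2.6667) + (-2.6667)·(1.6667) + (-1.6667)·(-0.3333)) / 5 = -6.3333/5 = -1.2667
  s[Y,Y] = ((0.6667)·(0.6667) + (-3.3333)·(-3.3333) + (-1.3333)·(-1.3333) + (2.6667)·(2.6667) + (1.6667)·(1.6667) + (-0.3333)·(-0.3333)) / 5 = 23.3333/5 = 4.6667
  Sample standard deviations s_i = √(s[i,i]):
  s(X) = √(5.8667) = 2.4221
  s(Y) = √(4.6667) = 2.1602

Step 3 — r_{ij} = s_{ij} / (s_i · s_j):
  r[X,X] = 1 (diagonal).
  r[X,Y] = -1.2667 / (2.4221 · 2.1602) = -1.2667 / 5.2324 = -0.2421
  r[Y,Y] = 1 (diagonal).

R is symmetric with unit diagonal. Assembling:

R = [[1, -0.2421],
 [-0.2421, 1]]


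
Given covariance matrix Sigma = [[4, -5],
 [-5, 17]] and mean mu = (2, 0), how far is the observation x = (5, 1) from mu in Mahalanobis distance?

Step 1 — centre the observation: (x - mu) = (3, 1).

Step 2 — invert Sigma. det(Sigma) = 4·17 - (-5)² = 43.
  Sigma^{-1} = (1/det) · [[d, -b], [-b, a]] = [[0.3953, 0.1163],
 [0.1163, 0.093]].

Step 3 — form the quadratic (x - mu)^T · Sigma^{-1} · (x - mu):
  Sigma^{-1} · (x - mu) = (1.3023, 0.4419).
  (x - mu)^T · [Sigma^{-1} · (x - mu)] = (3)·(1.3023) + (1)·(0.4419) = 4.3488.

Step 4 — take square root: d = √(4.3488) ≈ 2.0854.

d(x, mu) = √(4.3488) ≈ 2.0854


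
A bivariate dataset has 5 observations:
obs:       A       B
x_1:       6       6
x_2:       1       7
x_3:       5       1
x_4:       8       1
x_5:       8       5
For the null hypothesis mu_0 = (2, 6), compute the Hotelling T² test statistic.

Step 1 — sample mean vector:
  mean(A) = (6 + 1 + 5 + 8 + 8) / 5 = 28/5 = 5.6
  mean(B) = (6 + 7 + 1 + 1 + 5) / 5 = 20/5 = 4
  x̄ = (5.6, 4),  deviation x̄ - mu_0 = (5.6, 4) - (2, 6) = (3.6, -2).

Step 2 — sample covariance matrix, S[i,j] = (1/(n-1)) · Σ_k (x_{k,i} - mean_i) · (x_{k,j} - mean_j), divisor n-1 = 4:
  S[A,A] = ((0.4)·(0.4) + (-4.6)·(-4.6) + (-0.6)·(-0.6) + (2.4)·(2.4) + (2.4)·(2.4)) / 4 = 33.2/4 = 8.3
  S[A,B] = ((0.4)·(2) + (-4.6)·(3) + (-0.6)·(-3) + (2.4)·(-3) + (2.4)·(1)) / 4 = -16/4 = -4
  S[B,B] = ((2)·(2) + (3)·(3) + (-3)·(-3) + (-3)·(-3) + (1)·(1)) / 4 = 32/4 = 8
  S = [[8.3, -4],
 [-4, 8]].

Step 3 — invert S. det(S) = 8.3·8 - (-4)² = 50.4.
  S^{-1} = (1/det) · [[d, -b], [-b, a]] = [[0.1587, 0.0794],
 [0.0794, 0.1647]].

Step 4 — quadratic form (x̄ - mu_0)^T · S^{-1} · (x̄ - mu_0):
  S^{-1} · (x̄ - mu_0) = (0.4127, -0.0437),
  (x̄ - mu_0)^T · [...] = (3.6)·(0.4127) + (-2)·(-0.0437) = 1.573.

Step 5 — scale by n: T² = 5 · 1.573 = 7.8651.

T² ≈ 7.8651


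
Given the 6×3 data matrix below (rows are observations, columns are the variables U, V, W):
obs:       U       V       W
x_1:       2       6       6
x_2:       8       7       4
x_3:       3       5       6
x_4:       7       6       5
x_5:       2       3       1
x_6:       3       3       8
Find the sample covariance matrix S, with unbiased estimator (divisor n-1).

Step 1 — column means:
  mean(U) = (2 + 8 + 3 + 7 + 2 + 3) / 6 = 25/6 = 4.1667
  mean(V) = (6 + 7 + 5 + 6 + 3 + 3) / 6 = 30/6 = 5
  mean(W) = (6 + 4 + 6 + 5 + 1 + 8) / 6 = 30/6 = 5

Step 2 — sample covariance S[i,j] = (1/(n-1)) · Σ_k (x_{k,i} - mean_i) · (x_{k,j} - mean_j), with n-1 = 5.
  S[U,U] = ((-2.1667)·(-2.1667) + (3.8333)·(3.8333) + (-1.1667)·(-1.1667) + (2.8333)·(2.8333) + (-2.1667)·(-2.1667) + (-1.1667)·(-1.1667)) / 5 = 34.8333/5 = 6.9667
  S[U,V] = ((-2.1667)·(1) + (3.8333)·(2) + (-1.1667)·(0) + (2.8333)·(1) + (-2.1667)·(-2) + (-1.1667)·(-2)) / 5 = 15/5 = 3
  S[U,W] = ((-2.1667)·(1) + (3.8333)·(-1) + (-1.1667)·(1) + (2.8333)·(0) + (-2.1667)·(-4) + (-1.1667)·(3)) / 5 = -2/5 = -0.4
  S[V,V] = ((1)·(1) + (2)·(2) + (0)·(0) + (1)·(1) + (-2)·(-2) + (-2)·(-2)) / 5 = 14/5 = 2.8
  S[V,W] = ((1)·(1) + (2)·(-1) + (0)·(1) + (1)·(0) + (-2)·(-4) + (-2)·(3)) / 5 = 1/5 = 0.2
  S[W,W] = ((1)·(1) + (-1)·(-1) + (1)·(1) + (0)·(0) + (-4)·(-4) + (3)·(3)) / 5 = 28/5 = 5.6

S is symmetric (S[j,i] = S[i,j]). Assembling:

S = [[6.9667, 3, -0.4],
 [3, 2.8, 0.2],
 [-0.4, 0.2, 5.6]]


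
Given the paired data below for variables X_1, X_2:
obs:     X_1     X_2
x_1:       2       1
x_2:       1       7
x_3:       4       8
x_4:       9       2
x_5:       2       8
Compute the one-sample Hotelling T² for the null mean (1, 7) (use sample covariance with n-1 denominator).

Step 1 — sample mean vector:
  mean(X_1) = (2 + 1 + 4 + 9 + 2) / 5 = 18/5 = 3.6
  mean(X_2) = (1 + 7 + 8 + 2 + 8) / 5 = 26/5 = 5.2
  x̄ = (3.6, 5.2),  deviation x̄ - mu_0 = (3.6, 5.2) - (1, 7) = (2.6, -1.8).

Step 2 — sample covariance matrix, S[i,j] = (1/(n-1)) · Σ_k (x_{k,i} - mean_i) · (x_{k,j} - mean_j), divisor n-1 = 4:
  S[X_1,X_1] = ((-1.6)·(-1.6) + (-2.6)·(-2.6) + (0.4)·(0.4) + (5.4)·(5.4) + (-1.6)·(-1.6)) / 4 = 41.2/4 = 10.3
  S[X_1,X_2] = ((-1.6)·(-4.2) + (-2.6)·(1.8) + (0.4)·(2.8) + (5.4)·(-3.2) + (-1.6)·(2.8)) / 4 = -18.6/4 = -4.65
  S[X_2,X_2] = ((-4.2)·(-4.2) + (1.8)·(1.8) + (2.8)·(2.8) + (-3.2)·(-3.2) + (2.8)·(2.8)) / 4 = 46.8/4 = 11.7
  S = [[10.3, -4.65],
 [-4.65, 11.7]].

Step 3 — invert S. det(S) = 10.3·11.7 - (-4.65)² = 98.8875.
  S^{-1} = (1/det) · [[d, -b], [-b, a]] = [[0.1183, 0.047],
 [0.047, 0.1042]].

Step 4 — quadratic form (x̄ - mu_0)^T · S^{-1} · (x̄ - mu_0):
  S^{-1} · (x̄ - mu_0) = (0.223, -0.0652),
  (x̄ - mu_0)^T · [...] = (2.6)·(0.223) + (-1.8)·(-0.0652) = 0.6972.

Step 5 — scale by n: T² = 5 · 0.6972 = 3.4858.

T² ≈ 3.4858


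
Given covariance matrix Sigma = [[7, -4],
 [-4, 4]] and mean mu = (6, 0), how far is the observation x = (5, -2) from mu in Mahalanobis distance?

Step 1 — centre the observation: (x - mu) = (-1, -2).

Step 2 — invert Sigma. det(Sigma) = 7·4 - (-4)² = 12.
  Sigma^{-1} = (1/det) · [[d, -b], [-b, a]] = [[0.3333, 0.3333],
 [0.3333, 0.5833]].

Step 3 — form the quadratic (x - mu)^T · Sigma^{-1} · (x - mu):
  Sigma^{-1} · (x - mu) = (-1, -1.5).
  (x - mu)^T · [Sigma^{-1} · (x - mu)] = (-1)·(-1) + (-2)·(-1.5) = 4.

Step 4 — take square root: d = √(4) ≈ 2.

d(x, mu) = √(4) ≈ 2


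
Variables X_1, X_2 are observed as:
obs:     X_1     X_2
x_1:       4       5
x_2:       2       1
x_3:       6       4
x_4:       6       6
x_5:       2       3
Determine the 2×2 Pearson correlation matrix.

Step 1 — column means:
  mean(X_1) = (4 + 2 + 6 + 6 + 2) / 5 = 20/5 = 4
  mean(X_2) = (5 + 1 + 4 + 6 + 3) / 5 = 19/5 = 3.8

Step 2 — sample variances and covariances s[i,j] = (1/(n-1)) · Σ_k (x_{k,i} - mean_i) · (x_{k,j} - mean_j), with n-1 = 4:
  s[X_1,X_1] = ((0)·(0) + (-2)·(-2) + (2)·(2) + (2)·(2) + (-2)·(-2)) / 4 = 16/4 = 4
  s[X_1,X_2] = ((0)·(1.2) + (-2)·(-2.8) + (2)·(0.2) + (2)·(2.2) + (-2)·(-0.8)) / 4 = 12/4 = 3
  s[X_2,X_2] = ((1.2)·(1.2) + (-2.8)·(-2.8) + (0.2)·(0.2) + (2.2)·(2.2) + (-0.8)·(-0.8)) / 4 = 14.8/4 = 3.7
  Sample standard deviations s_i = √(s[i,i]):
  s(X_1) = √(4) = 2
  s(X_2) = √(3.7) = 1.9235

Step 3 — r_{ij} = s_{ij} / (s_i · s_j):
  r[X_1,X_1] = 1 (diagonal).
  r[X_1,X_2] = 3 / (2 · 1.9235) = 3 / 3.8471 = 0.7798
  r[X_2,X_2] = 1 (diagonal).

R is symmetric with unit diagonal. Assembling:

R = [[1, 0.7798],
 [0.7798, 1]]


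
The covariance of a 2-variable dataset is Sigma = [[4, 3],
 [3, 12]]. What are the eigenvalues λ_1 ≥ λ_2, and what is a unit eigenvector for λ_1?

Step 1 — characteristic polynomial of 2×2 Sigma:
  det(Sigma - λI) = λ² - trace · λ + det = 0.
  trace = 4 + 12 = 16, det = 4·12 - (3)² = 39.
Step 2 — discriminant:
  Δ = trace² - 4·det = 256 - 156 = 100.
Step 3 — eigenvalues:
  λ = (trace ± √Δ)/2 = (16 ± 10)/2,
  λ_1 = 13,  λ_2 = 3.

Step 4 — unit eigenvector for λ_1: solve (Sigma - λ_1 I)v = 0. First row:
  (4 - 13)·v_x + (3)·v_y = 0, i.e. (-9)·v_x + (3)·v_y = 0,
  so v ∝ (b, λ_1 - a) = (3, 9) = u.
  ||u|| = √((3)² + (9)²) = √(90) ≈ 9.4868,
  v_1 = u/||u|| ≈ (0.3162, 0.9487) (||v_1|| = 1).

λ_1 = 13,  λ_2 = 3;  v_1 ≈ (0.3162, 0.9487)


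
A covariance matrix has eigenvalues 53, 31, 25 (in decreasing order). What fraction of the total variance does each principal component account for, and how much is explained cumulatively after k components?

Step 1 — total variance = trace(Sigma) = Σ λ_i = 53 + 31 + 25 = 109.

Step 2 — fraction explained by component i = λ_i / Σ λ:
  PC1: 53/109 = 0.4862
  PC2: 31/109 = 0.2844
  PC3: 25/109 = 0.2294

Step 3 — cumulative fraction after k components = (λ_1 + ... + λ_k) / Σ λ:
  k = 1: 53/109 = 0.4862
  k = 2: (53 + 31)/109 = 84/109 = 0.7706
  k = 3: (53 + 31 + 25)/109 = 109/109 = 1

Summary (fraction, with percent):

explained: PC1 0.4862 (48.62%), PC2 0.2844 (28.44%), PC3 0.2294 (22.94%);  cumulative: 0.4862, 0.7706, 1


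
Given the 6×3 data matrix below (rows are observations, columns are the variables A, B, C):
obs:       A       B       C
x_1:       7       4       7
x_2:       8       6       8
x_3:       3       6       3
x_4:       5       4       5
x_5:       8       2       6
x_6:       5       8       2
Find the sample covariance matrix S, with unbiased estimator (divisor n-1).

Step 1 — column means:
  mean(A) = (7 + 8 + 3 + 5 + 8 + 5) / 6 = 36/6 = 6
  mean(B) = (4 + 6 + 6 + 4 + 2 + 8) / 6 = 30/6 = 5
  mean(C) = (7 + 8 + 3 + 5 + 6 + 2) / 6 = 31/6 = 5.1667

Step 2 — sample covariance S[i,j] = (1/(n-1)) · Σ_k (x_{k,i} - mean_i) · (x_{k,j} - mean_j), with n-1 = 5.
  S[A,A] = ((1)·(1) + (2)·(2) + (-3)·(-3) + (-1)·(-1) + (2)·(2) + (-1)·(-1)) / 5 = 20/5 = 4
  S[A,B] = ((1)·(-1) + (2)·(1) + (-3)·(1) + (-1)·(-1) + (2)·(-3) + (-1)·(3)) / 5 = -10/5 = -2
  S[A,C] = ((1)·(1.8333) + (2)·(2.8333) + (-3)·(-2.1667) + (-1)·(-0.1667) + (2)·(0.8333) + (-1)·(-3.1667)) / 5 = 19/5 = 3.8
  S[B,B] = ((-1)·(-1) + (1)·(1) + (1)·(1) + (-1)·(-1) + (-3)·(-3) + (3)·(3)) / 5 = 22/5 = 4.4
  S[B,C] = ((-1)·(1.8333) + (1)·(2.8333) + (1)·(-2.1667) + (-1)·(-0.1667) + (-3)·(0.8333) + (3)·(-3.1667)) / 5 = -13/5 = -2.6
  S[C,C] = ((1.8333)·(1.8333) + (2.8333)·(2.8333) + (-2.1667)·(-2.1667) + (-0.1667)·(-0.1667) + (0.8333)·(0.8333) + (-3.1667)·(-3.1667)) / 5 = 26.8333/5 = 5.3667

S is symmetric (S[j,i] = S[i,j]). Assembling:

S = [[4, -2, 3.8],
 [-2, 4.4, -2.6],
 [3.8, -2.6, 5.3667]]


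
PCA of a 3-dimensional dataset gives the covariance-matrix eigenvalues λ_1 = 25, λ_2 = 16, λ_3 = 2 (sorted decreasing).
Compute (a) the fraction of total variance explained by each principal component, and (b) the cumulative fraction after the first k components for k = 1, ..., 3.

Step 1 — total variance = trace(Sigma) = Σ λ_i = 25 + 16 + 2 = 43.

Step 2 — fraction explained by component i = λ_i / Σ λ:
  PC1: 25/43 = 0.5814
  PC2: 16/43 = 0.3721
  PC3: 2/43 = 0.0465

Step 3 — cumulative fraction after k components = (λ_1 + ... + λ_k) / Σ λ:
  k = 1: 25/43 = 0.5814
  k = 2: (25 + 16)/43 = 41/43 = 0.9535
  k = 3: (25 + 16 + 2)/43 = 43/43 = 1

Summary (fraction, with percent):

explained: PC1 0.5814 (58.14%), PC2 0.3721 (37.21%), PC3 0.0465 (4.65%);  cumulative: 0.5814, 0.9535, 1


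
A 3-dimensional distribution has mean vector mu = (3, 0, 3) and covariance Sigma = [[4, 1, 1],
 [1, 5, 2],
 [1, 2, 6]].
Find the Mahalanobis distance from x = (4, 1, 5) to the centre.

Step 1 — centre the observation: (x - mu) = (1, 1, 2).

Step 2 — invert Sigma (cofactor / det for 3×3, or solve directly):
  Sigma^{-1} = [[0.268, -0.0412, -0.0309],
 [-0.0412, 0.2371, -0.0722],
 [-0.0309, -0.0722, 0.1959]].

Step 3 — form the quadratic (x - mu)^T · Sigma^{-1} · (x - mu):
  Sigma^{-1} · (x - mu) = (0.1649, 0.0515, 0.2887).
  (x - mu)^T · [Sigma^{-1} · (x - mu)] = (1)·(0.1649) + (1)·(0.0515) + (2)·(0.2887) = 0.7938.

Step 4 — take square root: d = √(0.7938) ≈ 0.891.

d(x, mu) = √(0.7938) ≈ 0.891


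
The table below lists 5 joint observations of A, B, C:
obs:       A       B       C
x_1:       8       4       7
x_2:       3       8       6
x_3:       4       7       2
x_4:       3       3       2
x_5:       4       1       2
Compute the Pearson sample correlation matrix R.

Step 1 — column means:
  mean(A) = (8 + 3 + 4 + 3 + 4) / 5 = 22/5 = 4.4
  mean(B) = (4 + 8 + 7 + 3 + 1) / 5 = 23/5 = 4.6
  mean(C) = (7 + 6 + 2 + 2 + 2) / 5 = 19/5 = 3.8

Step 2 — sample variances and covariances s[i,j] = (1/(n-1)) · Σ_k (x_{k,i} - mean_i) · (x_{k,j} - mean_j), with n-1 = 4:
  s[A,A] = ((3.6)·(3.6) + (-1.4)·(-1.4) + (-0.4)·(-0.4) + (-1.4)·(-1.4) + (-0.4)·(-0.4)) / 4 = 17.2/4 = 4.3
  s[A,B] = ((3.6)·(-0.6) + (-1.4)·(3.4) + (-0.4)·(2.4) + (-1.4)·(-1.6) + (-0.4)·(-3.6)) / 4 = -4.2/4 = -1.05
  s[A,C] = ((3.6)·(3.2) + (-1.4)·(2.2) + (-0.4)·(-1.8) + (-1.4)·(-1.8) + (-0.4)·(-1.8)) / 4 = 12.4/4 = 3.1
  s[B,B] = ((-0.6)·(-0.6) + (3.4)·(3.4) + (2.4)·(2.4) + (-1.6)·(-1.6) + (-3.6)·(-3.6)) / 4 = 33.2/4 = 8.3
  s[B,C] = ((-0.6)·(3.2) + (3.4)·(2.2) + (2.4)·(-1.8) + (-1.6)·(-1.8) + (-3.6)·(-1.8)) / 4 = 10.6/4 = 2.65
  s[C,C] = ((3.2)·(3.2) + (2.2)·(2.2) + (-1.8)·(-1.8) + (-1.8)·(-1.8) + (-1.8)·(-1.8)) / 4 = 24.8/4 = 6.2
  Sample standard deviations s_i = √(s[i,i]):
  s(A) = √(4.3) = 2.0736
  s(B) = √(8.3) = 2.881
  s(C) = √(6.2) = 2.49

Step 3 — r_{ij} = s_{ij} / (s_i · s_j):
  r[A,A] = 1 (diagonal).
  r[A,B] = -1.05 / (2.0736 · 2.881) = -1.05 / 5.9741 = -0.1758
  r[A,C] = 3.1 / (2.0736 · 2.49) = 3.1 / 5.1633 = 0.6004
  r[B,B] = 1 (diagonal).
  r[B,C] = 2.65 / (2.881 · 2.49) = 2.65 / 7.1736 = 0.3694
  r[C,C] = 1 (diagonal).

R is symmetric with unit diagonal. Assembling:

R = [[1, -0.1758, 0.6004],
 [-0.1758, 1, 0.3694],
 [0.6004, 0.3694, 1]]


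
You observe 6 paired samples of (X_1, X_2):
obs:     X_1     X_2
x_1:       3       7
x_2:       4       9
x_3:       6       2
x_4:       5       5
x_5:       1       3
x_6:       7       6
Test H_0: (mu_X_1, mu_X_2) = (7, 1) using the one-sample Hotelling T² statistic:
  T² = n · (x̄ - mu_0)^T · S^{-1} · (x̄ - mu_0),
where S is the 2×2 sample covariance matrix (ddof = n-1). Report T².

Step 1 — sample mean vector:
  mean(X_1) = (3 + 4 + 6 + 5 + 1 + 7) / 6 = 26/6 = 4.3333
  mean(X_2) = (7 + 9 + 2 + 5 + 3 + 6) / 6 = 32/6 = 5.3333
  x̄ = (4.3333, 5.3333),  deviation x̄ - mu_0 = (4.3333, 5.3333) - (7, 1) = (-2.6667, 4.3333).

Step 2 — sample covariance matrix, S[i,j] = (1/(n-1)) · Σ_k (x_{k,i} - mean_i) · (x_{k,j} - mean_j), divisor n-1 = 5:
  S[X_1,X_1] = ((-1.3333)·(-1.3333) + (-0.3333)·(-0.3333) + (1.6667)·(1.6667) + (0.6667)·(0.6667) + (-3.3333)·(-3.3333) + (2.6667)·(2.6667)) / 5 = 23.3333/5 = 4.6667
  S[X_1,X_2] = ((-1.3333)·(1.6667) + (-0.3333)·(3.6667) + (1.6667)·(-3.3333) + (0.6667)·(-0.3333) + (-3.3333)·(-2.3333) + (2.6667)·(0.6667)) / 5 = 0.3333/5 = 0.0667
  S[X_2,X_2] = ((1.6667)·(1.6667) + (3.6667)·(3.6667) + (-3.3333)·(-3.3333) + (-0.3333)·(-0.3333) + (-2.3333)·(-2.3333) + (0.6667)·(0.6667)) / 5 = 33.3333/5 = 6.6667
  S = [[4.6667, 0.0667],
 [0.0667, 6.6667]].

Step 3 — invert S. det(S) = 4.6667·6.6667 - (0.0667)² = 31.1067.
  S^{-1} = (1/det) · [[d, -b], [-b, a]] = [[0.2143, -0.0021],
 [-0.0021, 0.15]].

Step 4 — quadratic form (x̄ - mu_0)^T · S^{-1} · (x̄ - mu_0):
  S^{-1} · (x̄ - mu_0) = (-0.5808, 0.6558),
  (x̄ - mu_0)^T · [...] = (-2.6667)·(-0.5808) + (4.3333)·(0.6558) = 4.3906.

Step 5 — scale by n: T² = 6 · 4.3906 = 26.3438.

T² ≈ 26.3438


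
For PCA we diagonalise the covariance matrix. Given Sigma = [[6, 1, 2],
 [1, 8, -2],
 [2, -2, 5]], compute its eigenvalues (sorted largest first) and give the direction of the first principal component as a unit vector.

Step 1 — characteristic polynomial p(λ) = det(λI - Sigma) = λ³ - tr·λ² + c_1·λ - det, where tr = trace, c_1 = sum of the principal 2×2 minors, det = det(Sigma):
  tr = 6 + 8 + 5 = 19,
  c_1 = (6·8 - (1)²) + (6·5 - (2)²) + (8·5 - (-2)²) = 47 + 26 + 36 = 109,
  det = 6·(8·5 - (-2)²) - (1)·((1)·5 - (-2)·(2)) + (2)·((1)·(-2) - 8·(2)) = 6·(36) - (1)·(9) + (2)·(-18) = 171.
  So p(λ) = λ³ - 19λ² + 109λ - 171.
Step 2 — look for an integer root (rational root theorem: any rational root is an integer divisor of 171). Testing λ = 9:
  p(9) = 729 - 1539 + 981 - 171 = 0  ✓
  Dividing out (λ - 9): p(λ) = (λ - 9)(λ² - 10λ + 19).
Step 3 — remaining eigenvalues from the quadratic λ² - 10λ + 19 = 0:
  Δ = 10² - 4·19 = 100 - 76 = 24,  λ = (10 ± √24)/2 = (10 ± 4.899)/2 ≈ 7.4495 or 2.5505.
  Sorted: λ_1 = 9,  λ_2 = 7.4495,  λ_3 = 2.5505  (check: sum = 19 = tr ✓).

Step 4 — unit eigenvector for λ_1 = 9: v spans the null space of (Sigma - λ_1 I), whose rows are
  r_1 = (-3, 1, 2),  r_2 = (1, -1, -2),  r_3 = (2, -2, -4).
  v is orthogonal to every row, so take v ∝ r_1 × r_2 = ((1)·(-2) - (2)·(-1), (2)·(1) - (-3)·(-2), (-3)·(-1) - (1)·(1)) = (0, -4, 2).
  Rescale (divide by 2; multiply by -1 so the first nonzero entry is positive): u = (0, 2, -1).
  ||u|| = √((0)² + (2)² + (-1)²) = √(5) ≈ 2.2361,  v_1 = u/||u|| ≈ (0, 0.8944, -0.4472) (||v_1|| = 1).

λ_1 = 9,  λ_2 = 7.4495,  λ_3 = 2.5505;  v_1 ≈ (0, 0.8944, -0.4472)


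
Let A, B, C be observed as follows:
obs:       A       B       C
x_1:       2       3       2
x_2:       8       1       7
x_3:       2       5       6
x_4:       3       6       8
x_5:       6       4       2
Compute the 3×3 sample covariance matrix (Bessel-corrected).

Step 1 — column means:
  mean(A) = (2 + 8 + 2 + 3 + 6) / 5 = 21/5 = 4.2
  mean(B) = (3 + 1 + 5 + 6 + 4) / 5 = 19/5 = 3.8
  mean(C) = (2 + 7 + 6 + 8 + 2) / 5 = 25/5 = 5

Step 2 — sample covariance S[i,j] = (1/(n-1)) · Σ_k (x_{k,i} - mean_i) · (x_{k,j} - mean_j), with n-1 = 4.
  S[A,A] = ((-2.2)·(-2.2) + (3.8)·(3.8) + (-2.2)·(-2.2) + (-1.2)·(-1.2) + (1.8)·(1.8)) / 4 = 28.8/4 = 7.2
  S[A,B] = ((-2.2)·(-0.8) + (3.8)·(-2.8) + (-2.2)·(1.2) + (-1.2)·(2.2) + (1.8)·(0.2)) / 4 = -13.8/4 = -3.45
  S[A,C] = ((-2.2)·(-3) + (3.8)·(2) + (-2.2)·(1) + (-1.2)·(3) + (1.8)·(-3)) / 4 = 3/4 = 0.75
  S[B,B] = ((-0.8)·(-0.8) + (-2.8)·(-2.8) + (1.2)·(1.2) + (2.2)·(2.2) + (0.2)·(0.2)) / 4 = 14.8/4 = 3.7
  S[B,C] = ((-0.8)·(-3) + (-2.8)·(2) + (1.2)·(1) + (2.2)·(3) + (0.2)·(-3)) / 4 = 4/4 = 1
  S[C,C] = ((-3)·(-3) + (2)·(2) + (1)·(1) + (3)·(3) + (-3)·(-3)) / 4 = 32/4 = 8

S is symmetric (S[j,i] = S[i,j]). Assembling:

S = [[7.2, -3.45, 0.75],
 [-3.45, 3.7, 1],
 [0.75, 1, 8]]


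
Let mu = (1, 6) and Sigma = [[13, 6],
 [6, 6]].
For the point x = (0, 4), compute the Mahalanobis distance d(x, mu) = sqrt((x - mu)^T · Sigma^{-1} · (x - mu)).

Step 1 — centre the observation: (x - mu) = (-1, -2).

Step 2 — invert Sigma. det(Sigma) = 13·6 - (6)² = 42.
  Sigma^{-1} = (1/det) · [[d, -b], [-b, a]] = [[0.1429, -0.1429],
 [-0.1429, 0.3095]].

Step 3 — form the quadratic (x - mu)^T · Sigma^{-1} · (x - mu):
  Sigma^{-1} · (x - mu) = (0.1429, -0.4762).
  (x - mu)^T · [Sigma^{-1} · (x - mu)] = (-1)·(0.1429) + (-2)·(-0.4762) = 0.8095.

Step 4 — take square root: d = √(0.8095) ≈ 0.8997.

d(x, mu) = √(0.8095) ≈ 0.8997


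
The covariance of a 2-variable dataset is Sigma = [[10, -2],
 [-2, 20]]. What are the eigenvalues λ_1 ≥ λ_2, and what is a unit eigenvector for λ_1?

Step 1 — characteristic polynomial of 2×2 Sigma:
  det(Sigma - λI) = λ² - trace · λ + det = 0.
  trace = 10 + 20 = 30, det = 10·20 - (-2)² = 196.
Step 2 — discriminant:
  Δ = trace² - 4·det = 900 - 784 = 116.
Step 3 — eigenvalues:
  λ = (trace ± √Δ)/2 = (30 ± 10.7703)/2,
  λ_1 = 20.3852,  λ_2 = 9.6148.

Step 4 — unit eigenvector for λ_1: solve (Sigma - λ_1 I)v = 0. First row:
  (10 - 20.3852)·v_x + (-2)·v_y = 0, i.e. (-10.3852)·v_x + (-2)·v_y = 0,
  so v ∝ (b, λ_1 - a) = (-2, 10.3852); multiply by -1 so the first entry is positive: u = (2, -10.3852).
  ||u|| = √((2)² + (-10.3852)²) = √(111.8516) ≈ 10.576,
  v_1 = u/||u|| ≈ (0.1891, -0.982) (||v_1|| = 1).

λ_1 = 20.3852,  λ_2 = 9.6148;  v_1 ≈ (0.1891, -0.982)


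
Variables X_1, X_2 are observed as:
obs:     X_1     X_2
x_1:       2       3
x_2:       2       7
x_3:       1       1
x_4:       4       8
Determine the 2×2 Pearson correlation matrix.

Step 1 — column means:
  mean(X_1) = (2 + 2 + 1 + 4) / 4 = 9/4 = 2.25
  mean(X_2) = (3 + 7 + 1 + 8) / 4 = 19/4 = 4.75

Step 2 — sample variances and covariances s[i,j] = (1/(n-1)) · Σ_k (x_{k,i} - mean_i) · (x_{k,j} - mean_j), with n-1 = 3:
  s[X_1,X_1] = ((-0.25)·(-0.25) + (-0.25)·(-0.25) + (-1.25)·(-1.25) + (1.75)·(1.75)) / 3 = 4.75/3 = 1.5833
  s[X_1,X_2] = ((-0.25)·(-1.75) + (-0.25)·(2.25) + (-1.25)·(-3.75) + (1.75)·(3.25)) / 3 = 10.25/3 = 3.4167
  s[X_2,X_2] = ((-1.75)·(-1.75) + (2.25)·(2.25) + (-3.75)·(-3.75) + (3.25)·(3.25)) / 3 = 32.75/3 = 10.9167
  Sample standard deviations s_i = √(s[i,i]):
  s(X_1) = √(1.5833) = 1.2583
  s(X_2) = √(10.9167) = 3.304

Step 3 — r_{ij} = s_{ij} / (s_i · s_j):
  r[X_1,X_1] = 1 (diagonal).
  r[X_1,X_2] = 3.4167 / (1.2583 · 3.304) = 3.4167 / 4.1575 = 0.8218
  r[X_2,X_2] = 1 (diagonal).

R is symmetric with unit diagonal. Assembling:

R = [[1, 0.8218],
 [0.8218, 1]]


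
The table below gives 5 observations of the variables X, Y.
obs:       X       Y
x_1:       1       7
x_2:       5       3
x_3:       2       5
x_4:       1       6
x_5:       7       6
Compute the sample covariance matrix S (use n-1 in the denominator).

Step 1 — column means:
  mean(X) = (1 + 5 + 2 + 1 + 7) / 5 = 16/5 = 3.2
  mean(Y) = (7 + 3 + 5 + 6 + 6) / 5 = 27/5 = 5.4

Step 2 — sample covariance S[i,j] = (1/(n-1)) · Σ_k (x_{k,i} - mean_i) · (x_{k,j} - mean_j), with n-1 = 4.
  S[X,X] = ((-2.2)·(-2.2) + (1.8)·(1.8) + (-1.2)·(-1.2) + (-2.2)·(-2.2) + (3.8)·(3.8)) / 4 = 28.8/4 = 7.2
  S[X,Y] = ((-2.2)·(1.6) + (1.8)·(-2.4) + (-1.2)·(-0.4) + (-2.2)·(0.6) + (3.8)·(0.6)) / 4 = -6.4/4 = -1.6
  S[Y,Y] = ((1.6)·(1.6) + (-2.4)·(-2.4) + (-0.4)·(-0.4) + (0.6)·(0.6) + (0.6)·(0.6)) / 4 = 9.2/4 = 2.3

S is symmetric (S[j,i] = S[i,j]). Assembling:

S = [[7.2, -1.6],
 [-1.6, 2.3]]


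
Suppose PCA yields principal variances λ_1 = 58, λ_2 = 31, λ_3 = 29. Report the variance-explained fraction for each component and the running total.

Step 1 — total variance = trace(Sigma) = Σ λ_i = 58 + 31 + 29 = 118.

Step 2 — fraction explained by component i = λ_i / Σ λ:
  PC1: 58/118 = 0.4915
  PC2: 31/118 = 0.2627
  PC3: 29/118 = 0.2458

Step 3 — cumulative fraction after k components = (λ_1 + ... + λ_k) / Σ λ:
  k = 1: 58/118 = 0.4915
  k = 2: (58 + 31)/118 = 89/118 = 0.7542
  k = 3: (58 + 31 + 29)/118 = 118/118 = 1

Summary (fraction, with percent):

explained: PC1 0.4915 (49.15%), PC2 0.2627 (26.27%), PC3 0.2458 (24.58%);  cumulative: 0.4915, 0.7542, 1


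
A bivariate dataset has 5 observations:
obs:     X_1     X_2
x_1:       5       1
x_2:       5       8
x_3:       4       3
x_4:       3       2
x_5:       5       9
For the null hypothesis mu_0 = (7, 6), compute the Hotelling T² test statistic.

Step 1 — sample mean vector:
  mean(X_1) = (5 + 5 + 4 + 3 + 5) / 5 = 22/5 = 4.4
  mean(X_2) = (1 + 8 + 3 + 2 + 9) / 5 = 23/5 = 4.6
  x̄ = (4.4, 4.6),  deviation x̄ - mu_0 = (4.4, 4.6) - (7, 6) = (-2.6, -1.4).

Step 2 — sample covariance matrix, S[i,j] = (1/(n-1)) · Σ_k (x_{k,i} - mean_i) · (x_{k,j} - mean_j), divisor n-1 = 4:
  S[X_1,X_1] = ((0.6)·(0.6) + (0.6)·(0.6) + (-0.4)·(-0.4) + (-1.4)·(-1.4) + (0.6)·(0.6)) / 4 = 3.2/4 = 0.8
  S[X_1,X_2] = ((0.6)·(-3.6) + (0.6)·(3.4) + (-0.4)·(-1.6) + (-1.4)·(-2.6) + (0.6)·(4.4)) / 4 = 6.8/4 = 1.7
  S[X_2,X_2] = ((-3.6)·(-3.6) + (3.4)·(3.4) + (-1.6)·(-1.6) + (-2.6)·(-2.6) + (4.4)·(4.4)) / 4 = 53.2/4 = 13.3
  S = [[0.8, 1.7],
 [1.7, 13.3]].

Step 3 — invert S. det(S) = 0.8·13.3 - (1.7)² = 7.75.
  S^{-1} = (1/det) · [[d, -b], [-b, a]] = [[1.7161, -0.2194],
 [-0.2194, 0.1032]].

Step 4 — quadratic form (x̄ - mu_0)^T · S^{-1} · (x̄ - mu_0):
  S^{-1} · (x̄ - mu_0) = (-4.1548, 0.4258),
  (x̄ - mu_0)^T · [...] = (-2.6)·(-4.1548) + (-1.4)·(0.4258) = 10.2065.

Step 5 — scale by n: T² = 5 · 10.2065 = 51.0323.

T² ≈ 51.0323


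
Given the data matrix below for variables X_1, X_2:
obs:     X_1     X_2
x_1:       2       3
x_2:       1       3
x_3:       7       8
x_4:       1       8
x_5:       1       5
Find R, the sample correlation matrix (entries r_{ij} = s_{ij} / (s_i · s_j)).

Step 1 — column means:
  mean(X_1) = (2 + 1 + 7 + 1 + 1) / 5 = 12/5 = 2.4
  mean(X_2) = (3 + 3 + 8 + 8 + 5) / 5 = 27/5 = 5.4

Step 2 — sample variances and covariances s[i,j] = (1/(n-1)) · Σ_k (x_{k,i} - mean_i) · (x_{k,j} - mean_j), with n-1 = 4:
  s[X_1,X_1] = ((-0.4)·(-0.4) + (-1.4)·(-1.4) + (4.6)·(4.6) + (-1.4)·(-1.4) + (-1.4)·(-1.4)) / 4 = 27.2/4 = 6.8
  s[X_1,X_2] = ((-0.4)·(-2.4) + (-1.4)·(-2.4) + (4.6)·(2.6) + (-1.4)·(2.6) + (-1.4)·(-0.4)) / 4 = 13.2/4 = 3.3
  s[X_2,X_2] = ((-2.4)·(-2.4) + (-2.4)·(-2.4) + (2.6)·(2.6) + (2.6)·(2.6) + (-0.4)·(-0.4)) / 4 = 25.2/4 = 6.3
  Sample standard deviations s_i = √(s[i,i]):
  s(X_1) = √(6.8) = 2.6077
  s(X_2) = √(6.3) = 2.51

Step 3 — r_{ij} = s_{ij} / (s_i · s_j):
  r[X_1,X_1] = 1 (diagonal).
  r[X_1,X_2] = 3.3 / (2.6077 · 2.51) = 3.3 / 6.5452 = 0.5042
  r[X_2,X_2] = 1 (diagonal).

R is symmetric with unit diagonal. Assembling:

R = [[1, 0.5042],
 [0.5042, 1]]


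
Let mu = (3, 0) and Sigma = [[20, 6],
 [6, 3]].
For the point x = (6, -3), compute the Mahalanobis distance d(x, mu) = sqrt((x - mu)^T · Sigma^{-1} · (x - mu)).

Step 1 — centre the observation: (x - mu) = (3, -3).

Step 2 — invert Sigma. det(Sigma) = 20·3 - (6)² = 24.
  Sigma^{-1} = (1/det) · [[d, -b], [-b, a]] = [[0.125, -0.25],
 [-0.25, 0.8333]].

Step 3 — form the quadratic (x - mu)^T · Sigma^{-1} · (x - mu):
  Sigma^{-1} · (x - mu) = (1.125, -3.25).
  (x - mu)^T · [Sigma^{-1} · (x - mu)] = (3)·(1.125) + (-3)·(-3.25) = 13.125.

Step 4 — take square root: d = √(13.125) ≈ 3.6228.

d(x, mu) = √(13.125) ≈ 3.6228


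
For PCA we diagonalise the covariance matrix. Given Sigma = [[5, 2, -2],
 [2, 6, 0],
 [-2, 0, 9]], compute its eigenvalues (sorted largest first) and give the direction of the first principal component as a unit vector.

Step 1 — characteristic polynomial p(λ) = det(λI - Sigma) = λ³ - tr·λ² + c_1·λ - det, where tr = trace, c_1 = sum of the principal 2×2 minors, det = det(Sigma):
  tr = 5 + 6 + 9 = 20,
  c_1 = (5·6 - (2)²) + (5·9 - (-2)²) + (6·9 - (0)²) = 26 + 41 + 54 = 121,
  det = 5·(6·9 - (0)²) - (2)·((2)·9 - (0)·(-2)) + (-2)·((2)·(0) - 6·(-2)) = 5·(54) - (2)·(18) + (-2)·(12) = 210.
  So p(λ) = λ³ - 20λ² + 121λ - 210.
Step 2 — look for an integer root (rational root theorem: any rational root is an integer divisor of 210). Testing λ = 3:
  p(3) = 27 - 180 + 363 - 210 = 0  ✓
  Dividing out (λ - 3): p(λ) = (λ - 3)(λ² - 17λ + 70).
Step 3 — remaining eigenvalues from the quadratic λ² - 17λ + 70 = 0:
  Δ = 17² - 4·70 = 289 - 280 = 9,  λ = (17 ± √9)/2 = (17 ± 3)/2 = 10 or 7.
  Sorted: λ_1 = 10,  λ_2 = 7,  λ_3 = 3  (check: sum = 20 = tr ✓).

Step 4 — unit eigenvector for λ_1 = 10: v spans the null space of (Sigma - λ_1 I), whose rows are
  r_1 = (-5, 2, -2),  r_2 = (2, -4, 0),  r_3 = (-2, 0, -1).
  v is orthogonal to every row, so take v ∝ r_1 × r_2 = ((2)·(0) - (-2)·(-4), (-2)·(2) - (-5)·(0), (-5)·(-4) - (2)·(2)) = (-8, -4, 16).
  Rescale (divide by 4; multiply by -1 so the first nonzero entry is positive): u = (2, 1, -4).
  ||u|| = √((2)² + (1)² + (-4)²) = √(21) ≈ 4.5826,  v_1 = u/||u|| ≈ (0.4364, 0.2182, -0.8729) (||v_1|| = 1).

λ_1 = 10,  λ_2 = 7,  λ_3 = 3;  v_1 ≈ (0.4364, 0.2182, -0.8729)


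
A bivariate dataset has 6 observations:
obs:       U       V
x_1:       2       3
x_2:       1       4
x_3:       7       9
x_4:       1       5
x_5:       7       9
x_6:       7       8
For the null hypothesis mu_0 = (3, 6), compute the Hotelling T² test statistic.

Step 1 — sample mean vector:
  mean(U) = (2 + 1 + 7 + 1 + 7 + 7) / 6 = 25/6 = 4.1667
  mean(V) = (3 + 4 + 9 + 5 + 9 + 8) / 6 = 38/6 = 6.3333
  x̄ = (4.1667, 6.3333),  deviation x̄ - mu_0 = (4.1667, 6.3333) - (3, 6) = (1.1667, 0.3333).

Step 2 — sample covariance matrix, S[i,j] = (1/(n-1)) · Σ_k (x_{k,i} - mean_i) · (x_{k,j} - mean_j), divisor n-1 = 5:
  S[U,U] = ((-2.1667)·(-2.1667) + (-3.1667)·(-3.1667) + (2.8333)·(2.8333) + (-3.1667)·(-3.1667) + (2.8333)·(2.8333) + (2.8333)·(2.8333)) / 5 = 48.8333/5 = 9.7667
  S[U,V] = ((-2.1667)·(-3.3333) + (-3.1667)·(-2.3333) + (2.8333)·(2.6667) + (-3.1667)·(-1.3333) + (2.8333)·(2.6667) + (2.8333)·(1.6667)) / 5 = 38.6667/5 = 7.7333
  S[V,V] = ((-3.3333)·(-3.3333) + (-2.3333)·(-2.3333) + (2.6667)·(2.6667) + (-1.3333)·(-1.3333) + (2.6667)·(2.6667) + (1.6667)·(1.6667)) / 5 = 35.3333/5 = 7.0667
  S = [[9.7667, 7.7333],
 [7.7333, 7.0667]].

Step 3 — invert S. det(S) = 9.7667·7.0667 - (7.7333)² = 9.2133.
  S^{-1} = (1/det) · [[d, -b], [-b, a]] = [[0.767, -0.8394],
 [-0.8394, 1.0601]].

Step 4 — quadratic form (x̄ - mu_0)^T · S^{-1} · (x̄ - mu_0):
  S^{-1} · (x̄ - mu_0) = (0.6151, -0.6259),
  (x̄ - mu_0)^T · [...] = (1.1667)·(0.6151) + (0.3333)·(-0.6259) = 0.5089.

Step 5 — scale by n: T² = 6 · 0.5089 = 3.0535.

T² ≈ 3.0535


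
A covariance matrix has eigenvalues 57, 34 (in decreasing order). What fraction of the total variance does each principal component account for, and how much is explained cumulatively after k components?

Step 1 — total variance = trace(Sigma) = Σ λ_i = 57 + 34 = 91.

Step 2 — fraction explained by component i = λ_i / Σ λ:
  PC1: 57/91 = 0.6264
  PC2: 34/91 = 0.3736

Step 3 — cumulative fraction after k components = (λ_1 + ... + λ_k) / Σ λ:
  k = 1: 57/91 = 0.6264
  k = 2: (57 + 34)/91 = 91/91 = 1

Summary (fraction, with percent):

explained: PC1 0.6264 (62.64%), PC2 0.3736 (37.36%);  cumulative: 0.6264, 1


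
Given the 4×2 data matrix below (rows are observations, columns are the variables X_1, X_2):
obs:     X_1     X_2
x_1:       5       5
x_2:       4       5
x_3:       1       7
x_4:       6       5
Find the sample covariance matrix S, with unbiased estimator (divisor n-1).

Step 1 — column means:
  mean(X_1) = (5 + 4 + 1 + 6) / 4 = 16/4 = 4
  mean(X_2) = (5 + 5 + 7 + 5) / 4 = 22/4 = 5.5

Step 2 — sample covariance S[i,j] = (1/(n-1)) · Σ_k (x_{k,i} - mean_i) · (x_{k,j} - mean_j), with n-1 = 3.
  S[X_1,X_1] = ((1)·(1) + (0)·(0) + (-3)·(-3) + (2)·(2)) / 3 = 14/3 = 4.6667
  S[X_1,X_2] = ((1)·(-0.5) + (0)·(-0.5) + (-3)·(1.5) + (2)·(-0.5)) / 3 = -6/3 = -2
  S[X_2,X_2] = ((-0.5)·(-0.5) + (-0.5)·(-0.5) + (1.5)·(1.5) + (-0.5)·(-0.5)) / 3 = 3/3 = 1

S is symmetric (S[j,i] = S[i,j]). Assembling:

S = [[4.6667, -2],
 [-2, 1]]


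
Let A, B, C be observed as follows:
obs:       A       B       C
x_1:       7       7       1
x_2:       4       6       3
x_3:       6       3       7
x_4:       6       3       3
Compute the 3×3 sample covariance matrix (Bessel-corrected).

Step 1 — column means:
  mean(A) = (7 + 4 + 6 + 6) / 4 = 23/4 = 5.75
  mean(B) = (7 + 6 + 3 + 3) / 4 = 19/4 = 4.75
  mean(C) = (1 + 3 + 7 + 3) / 4 = 14/4 = 3.5

Step 2 — sample covariance S[i,j] = (1/(n-1)) · Σ_k (x_{k,i} - mean_i) · (x_{k,j} - mean_j), with n-1 = 3.
  S[A,A] = ((1.25)·(1.25) + (-1.75)·(-1.75) + (0.25)·(0.25) + (0.25)·(0.25)) / 3 = 4.75/3 = 1.5833
  S[A,B] = ((1.25)·(2.25) + (-1.75)·(1.25) + (0.25)·(-1.75) + (0.25)·(-1.75)) / 3 = -0.25/3 = -0.0833
  S[A,C] = ((1.25)·(-2.5) + (-1.75)·(-0.5) + (0.25)·(3.5) + (0.25)·(-0.5)) / 3 = -1.5/3 = -0.5
  S[B,B] = ((2.25)·(2.25) + (1.25)·(1.25) + (-1.75)·(-1.75) + (-1.75)·(-1.75)) / 3 = 12.75/3 = 4.25
  S[B,C] = ((2.25)·(-2.5) + (1.25)·(-0.5) + (-1.75)·(3.5) + (-1.75)·(-0.5)) / 3 = -11.5/3 = -3.8333
  S[C,C] = ((-2.5)·(-2.5) + (-0.5)·(-0.5) + (3.5)·(3.5) + (-0.5)·(-0.5)) / 3 = 19/3 = 6.3333

S is symmetric (S[j,i] = S[i,j]). Assembling:

S = [[1.5833, -0.0833, -0.5],
 [-0.0833, 4.25, -3.8333],
 [-0.5, -3.8333, 6.3333]]
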